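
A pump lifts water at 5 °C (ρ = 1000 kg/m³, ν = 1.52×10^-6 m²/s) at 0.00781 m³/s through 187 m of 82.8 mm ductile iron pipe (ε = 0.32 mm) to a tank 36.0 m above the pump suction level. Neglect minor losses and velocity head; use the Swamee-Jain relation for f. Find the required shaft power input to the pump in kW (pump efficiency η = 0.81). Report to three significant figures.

P_shaft ≈ 4.09 kW

V = 4Q/(πD²) = 1.450 m/s; Re = 7.90×10^4; ε/D = 0.00386; f = 0.02980
h_f = f(L/D)V²/2g = 7.216 m
Total head H = z + h_f = 36.0 + 7.216 = 43.22 m
P_hyd = ρgQH = 1000·9.81·0.00781·43.22 = 3.311 kW
P_shaft = P_hyd/η = 3.311/0.81 = 4.088 kW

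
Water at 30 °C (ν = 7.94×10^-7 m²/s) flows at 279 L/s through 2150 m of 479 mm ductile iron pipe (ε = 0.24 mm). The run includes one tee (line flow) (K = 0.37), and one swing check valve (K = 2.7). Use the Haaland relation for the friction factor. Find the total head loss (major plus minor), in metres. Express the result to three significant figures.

H_L ≈ 9.81 m

V = 4Q/(πD²) = 1.548 m/s; V²/2g = 0.1222 m
Re = 9.34×10^5, ε/D = 5.01×10^-4 → f = 0.01721 (Haaland)
Major: h_f = f(L/D)·V²/2g = 0.01721·4489·0.1222 = 9.437 m
Minor: ΣK = 3.07; h_m = ΣK·V²/2g = 0.3751 m
Total H_L = 9.437 + 0.3751 = 9.813 m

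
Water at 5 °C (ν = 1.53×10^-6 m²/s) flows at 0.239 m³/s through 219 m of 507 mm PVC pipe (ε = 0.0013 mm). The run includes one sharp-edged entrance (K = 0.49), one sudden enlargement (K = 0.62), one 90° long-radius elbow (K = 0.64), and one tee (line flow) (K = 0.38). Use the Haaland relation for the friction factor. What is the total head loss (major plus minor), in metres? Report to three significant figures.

H_L ≈ 0.574 m

V = 4Q/(πD²) = 1.184 m/s; V²/2g = 0.07143 m
Re = 3.92×10^5, ε/D = 2.56×10^-6 → f = 0.01367 (Haaland)
Major: h_f = f(L/D)·V²/2g = 0.01367·432.0·0.07143 = 0.4219 m
Minor: ΣK = 2.13; h_m = ΣK·V²/2g = 0.1521 m
Total H_L = 0.4219 + 0.1521 = 0.5740 m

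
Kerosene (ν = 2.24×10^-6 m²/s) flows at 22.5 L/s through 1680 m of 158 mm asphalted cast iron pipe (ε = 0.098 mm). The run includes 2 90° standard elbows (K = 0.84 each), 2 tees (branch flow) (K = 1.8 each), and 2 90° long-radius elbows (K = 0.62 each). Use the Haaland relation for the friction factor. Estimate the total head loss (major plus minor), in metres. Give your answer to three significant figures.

H_L ≈ 15.5 m

V = 4Q/(πD²) = 1.148 m/s; V²/2g = 0.06712 m
Re = 8.09×10^4, ε/D = 6.20×10^-4 → f = 0.02110 (Haaland)
Major: h_f = f(L/D)·V²/2g = 0.02110·10633·0.06712 = 15.06 m
Minor: ΣK = 6.52; h_m = ΣK·V²/2g = 0.4376 m
Total H_L = 15.06 + 0.4376 = 15.49 m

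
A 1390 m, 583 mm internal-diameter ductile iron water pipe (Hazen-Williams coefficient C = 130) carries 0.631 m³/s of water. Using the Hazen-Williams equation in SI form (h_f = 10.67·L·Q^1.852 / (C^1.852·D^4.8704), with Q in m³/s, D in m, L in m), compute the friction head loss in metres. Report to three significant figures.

h_f ≈ 10.6 m

h_f = 10.67·1390·0.631^1.852 / (130^1.852·0.583^4.8704) = 10.64 m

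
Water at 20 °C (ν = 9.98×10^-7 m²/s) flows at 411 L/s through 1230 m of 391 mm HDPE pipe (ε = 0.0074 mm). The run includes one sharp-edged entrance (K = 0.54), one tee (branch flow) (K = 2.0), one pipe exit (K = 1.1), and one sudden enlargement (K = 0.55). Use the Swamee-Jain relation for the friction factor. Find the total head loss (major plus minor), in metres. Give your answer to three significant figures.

H_L ≈ 24.3 m

V = 4Q/(πD²) = 3.423 m/s; V²/2g = 0.5972 m
Re = 1.34×10^6, ε/D = 1.89×10^-5 → f = 0.01159 (Swamee-Jain)
Major: h_f = f(L/D)·V²/2g = 0.01159·3146·0.5972 = 21.77 m
Minor: ΣK = 4.19; h_m = ΣK·V²/2g = 2.502 m
Total H_L = 21.77 + 2.502 = 24.27 m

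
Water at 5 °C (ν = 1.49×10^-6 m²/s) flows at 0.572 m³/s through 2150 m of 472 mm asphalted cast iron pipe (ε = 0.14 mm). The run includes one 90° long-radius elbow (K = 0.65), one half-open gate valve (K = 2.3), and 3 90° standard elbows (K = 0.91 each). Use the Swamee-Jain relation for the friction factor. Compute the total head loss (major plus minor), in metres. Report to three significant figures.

V = 4Q/(πD²) = 3.269 m/s; V²/2g = 0.5447 m
Re = 1.04×10^6, ε/D = 2.97×10^-4 → f = 0.01570 (Swamee-Jain)
Major: h_f = f(L/D)·V²/2g = 0.01570·4555·0.5447 = 38.96 m
Minor: ΣK = 5.68; h_m = ΣK·V²/2g = 3.094 m
Total H_L = 38.96 + 3.094 = 42.05 m

H_L ≈ 42.1 m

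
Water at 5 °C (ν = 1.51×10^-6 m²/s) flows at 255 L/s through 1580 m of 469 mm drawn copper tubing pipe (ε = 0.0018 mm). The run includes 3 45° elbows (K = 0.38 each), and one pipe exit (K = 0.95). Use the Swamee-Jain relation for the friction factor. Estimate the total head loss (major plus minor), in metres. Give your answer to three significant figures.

V = 4Q/(πD²) = 1.476 m/s; V²/2g = 0.1110 m
Re = 4.58×10^5, ε/D = 3.84×10^-6 → f = 0.01336 (Swamee-Jain)
Major: h_f = f(L/D)·V²/2g = 0.01336·3369·0.1110 = 4.996 m
Minor: ΣK = 2.09; h_m = ΣK·V²/2g = 0.2321 m
Total H_L = 4.996 + 0.2321 = 5.228 m

H_L ≈ 5.23 m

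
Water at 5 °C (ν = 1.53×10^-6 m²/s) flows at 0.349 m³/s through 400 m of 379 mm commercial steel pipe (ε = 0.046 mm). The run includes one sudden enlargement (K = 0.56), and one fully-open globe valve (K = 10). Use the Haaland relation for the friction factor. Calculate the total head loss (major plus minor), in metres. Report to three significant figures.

H_L ≈ 12.3 m

V = 4Q/(πD²) = 3.094 m/s; V²/2g = 0.4878 m
Re = 7.66×10^5, ε/D = 1.21×10^-4 → f = 0.01392 (Haaland)
Major: h_f = f(L/D)·V²/2g = 0.01392·1055·0.4878 = 7.165 m
Minor: ΣK = 10.6; h_m = ΣK·V²/2g = 5.151 m
Total H_L = 7.165 + 5.151 = 12.32 m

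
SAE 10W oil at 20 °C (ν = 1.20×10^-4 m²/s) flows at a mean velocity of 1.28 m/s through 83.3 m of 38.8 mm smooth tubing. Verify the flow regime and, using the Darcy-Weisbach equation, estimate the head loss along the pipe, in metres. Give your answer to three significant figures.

Re = VD/ν = 1.28·0.03880/1.20×10^-4 = 414 → laminar (Re < 2300)
f = 64/Re = 0.1546
h_f = f(L/D)V²/(2g) = 0.1546·(83.3/0.03880)·1.28²/(2·9.81) = 27.72 m

h_f ≈ 27.7 m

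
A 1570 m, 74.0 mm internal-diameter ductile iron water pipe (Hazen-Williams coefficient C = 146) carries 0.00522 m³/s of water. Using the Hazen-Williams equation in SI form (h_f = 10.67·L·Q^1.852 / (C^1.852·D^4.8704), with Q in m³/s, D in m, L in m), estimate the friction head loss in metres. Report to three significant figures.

h_f ≈ 31.3 m

h_f = 10.67·1570·0.00522^1.852 / (146^1.852·0.0740^4.8704) = 31.34 m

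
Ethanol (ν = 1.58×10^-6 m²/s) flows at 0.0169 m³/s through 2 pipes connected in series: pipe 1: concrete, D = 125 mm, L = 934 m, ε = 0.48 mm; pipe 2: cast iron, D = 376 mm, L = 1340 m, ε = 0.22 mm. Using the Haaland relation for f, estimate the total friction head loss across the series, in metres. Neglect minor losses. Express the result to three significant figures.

H ≈ 21.1 m

Pipe 1: V = 1.377 m/s, Re = 1.09×10^5, ε/D = 0.00384, f = 0.02906, h_1 = f(L/D)V²/2g = 20.99 m
Pipe 2: V = 0.1522 m/s, Re = 3.62×10^4, ε/D = 5.85×10^-4, f = 0.02381, h_2 = f(L/D)V²/2g = 0.1002 m
Series → Q common, losses add: H = Σh = 21.09 m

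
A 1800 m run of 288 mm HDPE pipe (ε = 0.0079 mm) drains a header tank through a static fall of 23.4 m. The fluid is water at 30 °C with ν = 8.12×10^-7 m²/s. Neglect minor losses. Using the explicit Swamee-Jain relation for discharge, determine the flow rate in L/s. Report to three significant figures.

Swamee-Jain (Type II): Q = -0.965·√(gD⁵h_f/L)·ln[ε/(3.7D) + √(3.17ν²L/(gD³h_f))]
√(gD⁵h_f/L) = √(9.81·0.288⁵·23.4/1800) = 0.01590
ε/(3.7D) = 7.41×10^-6; √(3.17ν²L/(gD³h_f)) = 2.62×10^-5
Q = -0.965·0.01590·ln(3.361×10^-5) = 0.1580 m³/s
Check: V = 2.43 m/s, Re = 8.60×10^5, f = 0.01249, h_f = 23.4 m ≈ 23.4 m ✓

Q ≈ 158 L/s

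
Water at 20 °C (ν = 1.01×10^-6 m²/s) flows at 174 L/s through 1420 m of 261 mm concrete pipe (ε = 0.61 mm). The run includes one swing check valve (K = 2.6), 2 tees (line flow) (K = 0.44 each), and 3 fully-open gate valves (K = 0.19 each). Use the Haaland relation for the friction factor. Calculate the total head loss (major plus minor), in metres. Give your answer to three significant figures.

H_L ≈ 74.5 m

V = 4Q/(πD²) = 3.252 m/s; V²/2g = 0.5391 m
Re = 8.40×10^5, ε/D = 0.00234 → f = 0.02464 (Haaland)
Major: h_f = f(L/D)·V²/2g = 0.02464·5441·0.5391 = 72.28 m
Minor: ΣK = 4.05; h_m = ΣK·V²/2g = 2.183 m
Total H_L = 72.28 + 2.183 = 74.46 m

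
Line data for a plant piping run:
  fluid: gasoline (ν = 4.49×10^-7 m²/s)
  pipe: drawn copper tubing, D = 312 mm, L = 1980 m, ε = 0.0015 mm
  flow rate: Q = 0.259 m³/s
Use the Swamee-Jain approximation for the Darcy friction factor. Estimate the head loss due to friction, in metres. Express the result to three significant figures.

h_f ≈ 38.3 m

V = 4Q/(πD²) = 4·0.259/(π·0.312²) = 3.388 m/s
Re = VD/ν = 3.388·0.312/4.49×10^-7 = 2.35×10^6 → turbulent
ε/D = 0.0015/312 = 4.81×10^-6
Swamee-Jain: f = 0.01031
h_f = f(L/D)V²/(2g) = 0.01031·(1980/0.312)·3.388²/(2·9.81) = 38.25 m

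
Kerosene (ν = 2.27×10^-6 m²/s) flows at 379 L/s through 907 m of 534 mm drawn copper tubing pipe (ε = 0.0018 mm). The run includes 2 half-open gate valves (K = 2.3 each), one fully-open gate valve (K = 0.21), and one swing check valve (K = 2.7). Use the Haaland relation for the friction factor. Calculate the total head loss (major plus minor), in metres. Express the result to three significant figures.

H_L ≈ 4.48 m

V = 4Q/(πD²) = 1.692 m/s; V²/2g = 0.1460 m
Re = 3.98×10^5, ε/D = 3.37×10^-6 → f = 0.01364 (Haaland)
Major: h_f = f(L/D)·V²/2g = 0.01364·1699·0.1460 = 3.382 m
Minor: ΣK = 7.51; h_m = ΣK·V²/2g = 1.096 m
Total H_L = 3.382 + 1.096 = 4.479 m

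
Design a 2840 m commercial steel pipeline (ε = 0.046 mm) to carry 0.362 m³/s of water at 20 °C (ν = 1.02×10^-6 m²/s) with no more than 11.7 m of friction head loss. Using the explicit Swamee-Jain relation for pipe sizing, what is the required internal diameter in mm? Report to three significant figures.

Swamee-Jain (Type III): D = 0.66·[ε^1.25·(LQ²/(gh_f))^4.75 + ν·Q^9.4·(L/(gh_f))^5.2]^0.04
LQ²/(gh_f) = 3.243; L/(gh_f) = 24.74
Term 1 = ε^1.25·(…)^4.75 = 0.00101; Term 2 = ν·Q^9.4·(…)^5.2 = 0.00128
D = 0.66·(0.00101 + 0.00128)^0.04 = 0.5175 m = 518 mm
Check: V = 1.72 m/s, Re = 8.73×10^5, f = 0.01351, h_f = 11.2 m ≈ 11.7 m ✓

D ≈ 518 mm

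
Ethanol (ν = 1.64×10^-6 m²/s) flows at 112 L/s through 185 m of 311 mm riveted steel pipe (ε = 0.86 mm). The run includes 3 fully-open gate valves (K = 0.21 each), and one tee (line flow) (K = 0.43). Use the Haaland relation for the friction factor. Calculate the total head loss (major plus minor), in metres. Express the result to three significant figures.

H_L ≈ 1.84 m

V = 4Q/(πD²) = 1.474 m/s; V²/2g = 0.1108 m
Re = 2.80×10^5, ε/D = 0.00277 → f = 0.02608 (Haaland)
Major: h_f = f(L/D)·V²/2g = 0.02608·594.9·0.1108 = 1.719 m
Minor: ΣK = 1.06; h_m = ΣK·V²/2g = 0.1174 m
Total H_L = 1.719 + 0.1174 = 1.837 m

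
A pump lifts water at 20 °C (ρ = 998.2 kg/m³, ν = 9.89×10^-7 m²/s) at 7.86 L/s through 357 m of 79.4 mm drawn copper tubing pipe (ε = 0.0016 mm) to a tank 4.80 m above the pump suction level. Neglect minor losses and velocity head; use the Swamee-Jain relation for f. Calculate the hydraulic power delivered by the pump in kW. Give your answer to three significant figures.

V = 4Q/(πD²) = 1.587 m/s; Re = 1.27×10^5; ε/D = 2.02×10^-5; f = 0.01713
h_f = f(L/D)V²/2g = 9.894 m
Total head H = z + h_f = 4.80 + 9.894 = 14.69 m
P_hyd = ρgQH = 998.2·9.81·0.00786·14.69 = 1.131 kW

P_hyd ≈ 1.13 kW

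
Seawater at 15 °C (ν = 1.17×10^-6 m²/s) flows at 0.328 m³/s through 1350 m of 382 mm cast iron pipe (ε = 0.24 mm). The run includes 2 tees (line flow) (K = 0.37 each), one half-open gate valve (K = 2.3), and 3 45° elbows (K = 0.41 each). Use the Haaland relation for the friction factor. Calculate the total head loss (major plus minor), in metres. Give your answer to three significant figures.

V = 4Q/(πD²) = 2.862 m/s; V²/2g = 0.4175 m
Re = 9.34×10^5, ε/D = 6.28×10^-4 → f = 0.01802 (Haaland)
Major: h_f = f(L/D)·V²/2g = 0.01802·3534·0.4175 = 26.59 m
Minor: ΣK = 4.27; h_m = ΣK·V²/2g = 1.783 m
Total H_L = 26.59 + 1.783 = 28.37 m

H_L ≈ 28.4 m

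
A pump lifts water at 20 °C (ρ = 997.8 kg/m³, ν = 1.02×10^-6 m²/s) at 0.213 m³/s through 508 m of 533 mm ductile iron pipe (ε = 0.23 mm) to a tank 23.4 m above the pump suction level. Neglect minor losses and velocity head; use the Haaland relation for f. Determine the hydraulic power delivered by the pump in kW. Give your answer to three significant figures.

P_hyd ≈ 50.4 kW

V = 4Q/(πD²) = 0.9546 m/s; Re = 4.99×10^5; ε/D = 4.32×10^-4; f = 0.01713
h_f = f(L/D)V²/2g = 0.7583 m
Total head H = z + h_f = 23.4 + 0.7583 = 24.16 m
P_hyd = ρgQH = 997.8·9.81·0.213·24.16 = 50.37 kW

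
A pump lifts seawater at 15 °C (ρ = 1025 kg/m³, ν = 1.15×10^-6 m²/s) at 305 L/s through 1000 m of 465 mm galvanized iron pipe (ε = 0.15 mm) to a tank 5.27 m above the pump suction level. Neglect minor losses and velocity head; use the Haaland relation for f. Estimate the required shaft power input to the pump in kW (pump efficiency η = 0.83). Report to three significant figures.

V = 4Q/(πD²) = 1.796 m/s; Re = 7.26×10^5; ε/D = 3.23×10^-4; f = 0.01601
h_f = f(L/D)V²/2g = 5.661 m
Total head H = z + h_f = 5.27 + 5.661 = 10.93 m
P_hyd = ρgQH = 1025·9.81·0.305·10.93 = 33.52 kW
P_shaft = P_hyd/η = 33.52/0.83 = 40.39 kW

P_shaft ≈ 40.4 kW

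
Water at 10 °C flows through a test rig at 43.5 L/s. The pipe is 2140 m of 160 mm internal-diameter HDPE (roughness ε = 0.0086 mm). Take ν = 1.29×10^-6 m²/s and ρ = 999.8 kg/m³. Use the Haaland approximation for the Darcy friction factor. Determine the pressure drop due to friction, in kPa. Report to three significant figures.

Δp ≈ 472 kPa

V = 4Q/(πD²) = 4·0.0435/(π·0.160²) = 2.164 m/s
Re = VD/ν = 2.164·0.160/1.29×10^-6 = 2.68×10^5 → turbulent
ε/D = 0.0086/160 = 5.37×10^-5
Haaland: f = 0.01509
h_f = f(L/D)V²/(2g) = 0.01509·(2140/0.160)·2.164²/(2·9.81) = 48.14 m
Δp = ρg·h_f = 999.8·9.81·48.14 = 472.1 kPa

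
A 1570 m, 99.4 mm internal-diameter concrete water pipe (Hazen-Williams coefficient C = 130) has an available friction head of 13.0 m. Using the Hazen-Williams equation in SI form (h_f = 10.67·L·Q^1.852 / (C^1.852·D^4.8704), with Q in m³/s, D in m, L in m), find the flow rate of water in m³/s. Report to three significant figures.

Q ≈ 0.00628 m³/s

Rearranging: Q = [h_f·C^1.852·D^4.8704 / (10.67·L)]^(1/1.852)
Q = [13.0·130^1.852·0.0994^4.8704 / (10.67·1570)]^0.540 = 0.006280 m³/s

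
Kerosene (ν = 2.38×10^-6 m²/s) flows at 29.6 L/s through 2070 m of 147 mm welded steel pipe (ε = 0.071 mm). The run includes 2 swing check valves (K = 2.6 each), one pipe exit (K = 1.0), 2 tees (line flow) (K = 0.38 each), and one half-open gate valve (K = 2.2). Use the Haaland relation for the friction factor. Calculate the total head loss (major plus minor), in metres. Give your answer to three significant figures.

V = 4Q/(πD²) = 1.744 m/s; V²/2g = 0.1550 m
Re = 1.08×10^5, ε/D = 4.83×10^-4 → f = 0.01981 (Haaland)
Major: h_f = f(L/D)·V²/2g = 0.01981·14082·0.1550 = 43.24 m
Minor: ΣK = 9.16; h_m = ΣK·V²/2g = 1.420 m
Total H_L = 43.24 + 1.420 = 44.66 m

H_L ≈ 44.7 m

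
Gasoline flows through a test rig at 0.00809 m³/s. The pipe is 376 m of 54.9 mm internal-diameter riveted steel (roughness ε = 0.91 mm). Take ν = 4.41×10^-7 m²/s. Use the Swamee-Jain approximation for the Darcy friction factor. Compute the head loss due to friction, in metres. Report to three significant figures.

h_f ≈ 186 m

V = 4Q/(πD²) = 4·0.00809/(π·0.0549²) = 3.418 m/s
Re = VD/ν = 3.418·0.0549/4.41×10^-7 = 4.25×10^5 → turbulent
ε/D = 0.91/54.9 = 0.0166
Swamee-Jain: f = 0.04550
h_f = f(L/D)V²/(2g) = 0.04550·(376/0.0549)·3.418²/(2·9.81) = 185.5 m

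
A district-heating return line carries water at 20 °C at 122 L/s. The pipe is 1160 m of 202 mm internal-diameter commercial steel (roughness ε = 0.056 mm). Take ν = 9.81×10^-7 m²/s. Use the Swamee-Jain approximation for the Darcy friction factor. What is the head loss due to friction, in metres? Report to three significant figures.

V = 4Q/(πD²) = 4·0.122/(π·0.202²) = 3.807 m/s
Re = VD/ν = 3.807·0.202/9.81×10^-7 = 7.84×10^5 → turbulent
ε/D = 0.056/202 = 2.77×10^-4
Swamee-Jain: f = 0.01574
h_f = f(L/D)V²/(2g) = 0.01574·(1160/0.202)·3.807²/(2·9.81) = 66.76 m

h_f ≈ 66.8 m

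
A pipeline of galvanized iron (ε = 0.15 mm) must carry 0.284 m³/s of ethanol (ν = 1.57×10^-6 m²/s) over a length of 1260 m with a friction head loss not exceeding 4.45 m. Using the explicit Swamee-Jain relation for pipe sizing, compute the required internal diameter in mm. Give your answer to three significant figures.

Swamee-Jain (Type III): D = 0.66·[ε^1.25·(LQ²/(gh_f))^4.75 + ν·Q^9.4·(L/(gh_f))^5.2]^0.04
LQ²/(gh_f) = 2.328; L/(gh_f) = 28.86
Term 1 = ε^1.25·(…)^4.75 = 9.19×10^-4; Term 2 = ν·Q^9.4·(…)^5.2 = 4.48×10^-4
D = 0.66·(9.19×10^-4 + 4.48×10^-4)^0.04 = 0.5070 m = 507 mm
Check: V = 1.41 m/s, Re = 4.54×10^5, f = 0.01645, h_f = 4.13 m ≈ 4.45 m ✓

D ≈ 507 mm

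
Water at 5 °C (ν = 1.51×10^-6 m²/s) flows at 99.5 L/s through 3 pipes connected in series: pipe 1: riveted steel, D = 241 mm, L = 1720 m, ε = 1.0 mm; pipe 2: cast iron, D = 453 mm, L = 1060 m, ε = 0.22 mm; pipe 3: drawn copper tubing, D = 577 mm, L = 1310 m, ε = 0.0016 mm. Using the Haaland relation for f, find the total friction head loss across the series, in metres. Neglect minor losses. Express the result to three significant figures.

H ≈ 51.4 m

Pipe 1: V = 2.181 m/s, Re = 3.48×10^5, ε/D = 0.00415, f = 0.02906, h_1 = f(L/D)V²/2g = 50.30 m
Pipe 2: V = 0.6174 m/s, Re = 1.85×10^5, ε/D = 4.86×10^-4, f = 0.01869, h_2 = f(L/D)V²/2g = 0.8496 m
Pipe 3: V = 0.3805 m/s, Re = 1.45×10^5, ε/D = 2.77×10^-6, f = 0.01652, h_3 = f(L/D)V²/2g = 0.2768 m
Series → Q common, losses add: H = Σh = 51.42 m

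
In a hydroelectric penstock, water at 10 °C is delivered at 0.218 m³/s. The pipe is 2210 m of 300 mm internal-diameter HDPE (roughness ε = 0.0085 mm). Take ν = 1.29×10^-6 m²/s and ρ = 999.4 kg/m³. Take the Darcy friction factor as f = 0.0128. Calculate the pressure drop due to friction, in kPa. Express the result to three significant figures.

Δp ≈ 448 kPa

V = 4Q/(πD²) = 4·0.218/(π·0.300²) = 3.084 m/s
h_f = f(L/D)V²/(2g) = 0.01280·(2210/0.300)·3.084²/(2·9.81) = 45.71 m
Δp = ρg·h_f = 999.4·9.81·45.71 = 448.2 kPa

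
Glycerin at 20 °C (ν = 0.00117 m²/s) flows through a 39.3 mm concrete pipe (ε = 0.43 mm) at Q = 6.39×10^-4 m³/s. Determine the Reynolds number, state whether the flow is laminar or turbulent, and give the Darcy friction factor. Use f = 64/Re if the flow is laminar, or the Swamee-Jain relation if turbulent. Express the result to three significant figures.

Re ≈ 17.7; laminar; f = 64/Re ≈ 3.62

V = 4Q/(πD²) = 0.5268 m/s
Re = VD/ν = 0.5268·0.0393/0.00117 = 17.7
Re < 2300 → laminar → f = 64/Re = 3.617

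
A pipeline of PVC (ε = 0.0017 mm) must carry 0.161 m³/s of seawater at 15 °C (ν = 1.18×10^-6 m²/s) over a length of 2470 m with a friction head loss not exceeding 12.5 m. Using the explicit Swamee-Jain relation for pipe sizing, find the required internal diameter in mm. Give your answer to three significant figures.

Swamee-Jain (Type III): D = 0.66·[ε^1.25·(LQ²/(gh_f))^4.75 + ν·Q^9.4·(L/(gh_f))^5.2]^0.04
LQ²/(gh_f) = 0.5221; L/(gh_f) = 20.14
Term 1 = ε^1.25·(…)^4.75 = 2.80×10^-9; Term 2 = ν·Q^9.4·(…)^5.2 = 2.50×10^-7
D = 0.66·(2.80×10^-9 + 2.50×10^-7)^0.04 = 0.3594 m = 359 mm
Check: V = 1.59 m/s, Re = 4.83×10^5, f = 0.01325, h_f = 11.7 m ≈ 12.5 m ✓

D ≈ 359 mm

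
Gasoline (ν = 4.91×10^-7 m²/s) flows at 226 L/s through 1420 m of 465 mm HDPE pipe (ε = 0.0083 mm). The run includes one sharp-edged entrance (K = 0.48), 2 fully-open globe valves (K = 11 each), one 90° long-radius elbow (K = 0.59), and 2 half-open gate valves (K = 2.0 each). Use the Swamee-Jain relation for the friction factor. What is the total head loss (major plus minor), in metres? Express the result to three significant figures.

V = 4Q/(πD²) = 1.331 m/s; V²/2g = 0.09027 m
Re = 1.26×10^6, ε/D = 1.78×10^-5 → f = 0.01166 (Swamee-Jain)
Major: h_f = f(L/D)·V²/2g = 0.01166·3054·0.09027 = 3.213 m
Minor: ΣK = 27.1; h_m = ΣK·V²/2g = 2.444 m
Total H_L = 3.213 + 2.444 = 5.657 m

H_L ≈ 5.66 m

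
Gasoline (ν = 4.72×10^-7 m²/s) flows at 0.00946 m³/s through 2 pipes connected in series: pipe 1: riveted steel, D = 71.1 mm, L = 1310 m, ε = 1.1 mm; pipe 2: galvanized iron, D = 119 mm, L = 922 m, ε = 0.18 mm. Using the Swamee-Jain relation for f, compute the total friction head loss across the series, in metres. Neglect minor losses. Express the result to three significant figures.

Pipe 1: V = 2.383 m/s, Re = 3.59×10^5, ε/D = 0.0155, f = 0.04441, h_1 = f(L/D)V²/2g = 236.7 m
Pipe 2: V = 0.8506 m/s, Re = 2.14×10^5, ε/D = 0.00151, f = 0.02294, h_2 = f(L/D)V²/2g = 6.555 m
Series → Q common, losses add: H = Σh = 243.3 m

H ≈ 243 m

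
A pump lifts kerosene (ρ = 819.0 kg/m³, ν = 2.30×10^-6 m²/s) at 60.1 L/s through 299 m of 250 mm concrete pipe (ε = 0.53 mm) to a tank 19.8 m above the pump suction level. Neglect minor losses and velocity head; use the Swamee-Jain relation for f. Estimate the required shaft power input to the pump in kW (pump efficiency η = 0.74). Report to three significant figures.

P_shaft ≈ 14.4 kW

V = 4Q/(πD²) = 1.224 m/s; Re = 1.33×10^5; ε/D = 0.00212; f = 0.02525
h_f = f(L/D)V²/2g = 2.307 m
Total head H = z + h_f = 19.8 + 2.307 = 22.11 m
P_hyd = ρgQH = 819.0·9.81·0.0601·22.11 = 10.67 kW
P_shaft = P_hyd/η = 10.67/0.74 = 14.43 kW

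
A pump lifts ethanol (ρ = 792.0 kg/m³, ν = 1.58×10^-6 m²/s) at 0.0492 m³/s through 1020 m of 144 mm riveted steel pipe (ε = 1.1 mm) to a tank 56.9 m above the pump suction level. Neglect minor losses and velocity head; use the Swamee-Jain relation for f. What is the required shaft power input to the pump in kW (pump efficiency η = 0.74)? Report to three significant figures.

P_shaft ≈ 89.1 kW

V = 4Q/(πD²) = 3.021 m/s; Re = 2.75×10^5; ε/D = 0.00764; f = 0.03507
h_f = f(L/D)V²/2g = 115.5 m
Total head H = z + h_f = 56.9 + 115.5 = 172.4 m
P_hyd = ρgQH = 792.0·9.81·0.0492·172.4 = 65.92 kW
P_shaft = P_hyd/η = 65.92/0.74 = 89.08 kW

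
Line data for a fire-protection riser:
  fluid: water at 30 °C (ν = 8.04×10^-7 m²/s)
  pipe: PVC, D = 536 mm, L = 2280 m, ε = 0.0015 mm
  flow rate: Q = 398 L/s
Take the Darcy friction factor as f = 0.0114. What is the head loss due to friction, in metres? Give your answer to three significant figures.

h_f ≈ 7.69 m

V = 4Q/(πD²) = 4·0.398/(π·0.536²) = 1.764 m/s
h_f = f(L/D)V²/(2g) = 0.01140·(2280/0.536)·1.764²/(2·9.81) = 7.690 m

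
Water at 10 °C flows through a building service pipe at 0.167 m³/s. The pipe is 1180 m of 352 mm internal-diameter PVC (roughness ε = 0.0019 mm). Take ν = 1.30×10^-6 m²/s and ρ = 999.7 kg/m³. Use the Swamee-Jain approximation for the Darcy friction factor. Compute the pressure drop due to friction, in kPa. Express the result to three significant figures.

V = 4Q/(πD²) = 4·0.167/(π·0.352²) = 1.716 m/s
Re = VD/ν = 1.716·0.352/1.30×10^-6 = 4.65×10^5 → turbulent
ε/D = 0.0019/352 = 5.40×10^-6
Swamee-Jain: f = 0.01335
h_f = f(L/D)V²/(2g) = 0.01335·(1180/0.352)·1.716²/(2·9.81) = 6.716 m
Δp = ρg·h_f = 999.7·9.81·6.716 = 65.87 kPa

Δp ≈ 65.9 kPa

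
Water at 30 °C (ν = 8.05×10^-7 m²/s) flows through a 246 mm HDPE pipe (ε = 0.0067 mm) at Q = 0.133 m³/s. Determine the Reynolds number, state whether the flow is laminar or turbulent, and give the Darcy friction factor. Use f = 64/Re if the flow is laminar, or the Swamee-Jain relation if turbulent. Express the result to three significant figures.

V = 4Q/(πD²) = 2.798 m/s
Re = VD/ν = 2.798·0.246/8.05×10^-7 = 8.55×10^5
Re > 4000 → turbulent; ε/D = 2.72×10^-5
Swamee-Jain: f = 0.01250

Re ≈ 8.55×10^5; turbulent; f ≈ 0.0125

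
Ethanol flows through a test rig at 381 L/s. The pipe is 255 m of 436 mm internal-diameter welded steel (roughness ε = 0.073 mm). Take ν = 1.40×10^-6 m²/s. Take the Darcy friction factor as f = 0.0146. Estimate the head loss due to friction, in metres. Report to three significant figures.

h_f ≈ 2.83 m

V = 4Q/(πD²) = 4·0.381/(π·0.436²) = 2.552 m/s
h_f = f(L/D)V²/(2g) = 0.01460·(255/0.436)·2.552²/(2·9.81) = 2.834 m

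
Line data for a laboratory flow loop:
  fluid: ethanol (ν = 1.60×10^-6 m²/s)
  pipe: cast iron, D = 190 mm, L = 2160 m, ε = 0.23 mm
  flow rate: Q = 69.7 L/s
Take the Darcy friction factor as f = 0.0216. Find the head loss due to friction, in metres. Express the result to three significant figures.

V = 4Q/(πD²) = 4·0.0697/(π·0.190²) = 2.458 m/s
h_f = f(L/D)V²/(2g) = 0.02160·(2160/0.190)·2.458²/(2·9.81) = 75.64 m

h_f ≈ 75.6 m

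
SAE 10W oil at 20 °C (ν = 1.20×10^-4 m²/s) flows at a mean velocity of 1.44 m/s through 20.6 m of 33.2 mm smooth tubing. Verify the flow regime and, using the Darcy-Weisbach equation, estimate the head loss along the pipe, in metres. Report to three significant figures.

h_f ≈ 10.5 m

Re = VD/ν = 1.44·0.03320/1.20×10^-4 = 398 → laminar (Re < 2300)
f = 64/Re = 0.1606
h_f = f(L/D)V²/(2g) = 0.1606·(20.6/0.03320)·1.44²/(2·9.81) = 10.53 m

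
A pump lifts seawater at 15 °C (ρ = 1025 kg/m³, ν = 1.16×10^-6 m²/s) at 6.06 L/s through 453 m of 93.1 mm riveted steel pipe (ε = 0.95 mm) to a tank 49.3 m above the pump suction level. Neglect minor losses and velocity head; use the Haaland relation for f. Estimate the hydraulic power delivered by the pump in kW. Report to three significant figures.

P_hyd ≈ 3.47 kW

V = 4Q/(πD²) = 0.8902 m/s; Re = 7.14×10^4; ε/D = 0.0102; f = 0.03901
h_f = f(L/D)V²/2g = 7.666 m
Total head H = z + h_f = 49.3 + 7.666 = 56.97 m
P_hyd = ρgQH = 1025·9.81·0.00606·56.97 = 3.471 kW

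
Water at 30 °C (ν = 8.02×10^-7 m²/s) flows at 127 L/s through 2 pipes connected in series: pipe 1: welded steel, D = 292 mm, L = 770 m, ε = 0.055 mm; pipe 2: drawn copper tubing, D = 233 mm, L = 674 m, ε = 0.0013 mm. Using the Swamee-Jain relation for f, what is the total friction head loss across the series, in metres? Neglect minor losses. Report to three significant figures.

Pipe 1: V = 1.896 m/s, Re = 6.90×10^5, ε/D = 1.88×10^-4, f = 0.01500, h_1 = f(L/D)V²/2g = 7.253 m
Pipe 2: V = 2.979 m/s, Re = 8.65×10^5, ε/D = 5.58×10^-6, f = 0.01202, h_2 = f(L/D)V²/2g = 15.73 m
Series → Q common, losses add: H = Σh = 22.98 m

H ≈ 23.0 m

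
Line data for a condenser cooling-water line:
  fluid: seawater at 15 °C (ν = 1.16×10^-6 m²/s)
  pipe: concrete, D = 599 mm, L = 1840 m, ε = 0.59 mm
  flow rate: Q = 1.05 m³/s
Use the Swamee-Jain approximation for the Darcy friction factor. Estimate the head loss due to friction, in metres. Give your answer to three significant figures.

V = 4Q/(πD²) = 4·1.05/(π·0.599²) = 3.726 m/s
Re = VD/ν = 3.726·0.599/1.16×10^-6 = 1.92×10^6 → turbulent
ε/D = 0.59/599 = 9.85×10^-4
Swamee-Jain: f = 0.01979
h_f = f(L/D)V²/(2g) = 0.01979·(1840/0.599)·3.726²/(2·9.81) = 43.01 m

h_f ≈ 43.0 m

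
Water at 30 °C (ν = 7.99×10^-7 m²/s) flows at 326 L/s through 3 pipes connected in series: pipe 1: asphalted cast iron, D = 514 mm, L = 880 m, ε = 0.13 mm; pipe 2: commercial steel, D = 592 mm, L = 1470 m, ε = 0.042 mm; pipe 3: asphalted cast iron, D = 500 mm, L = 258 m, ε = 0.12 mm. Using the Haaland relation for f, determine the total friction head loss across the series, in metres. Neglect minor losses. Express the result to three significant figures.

Pipe 1: V = 1.571 m/s, Re = 1.01×10^6, ε/D = 2.53×10^-4, f = 0.01515, h_1 = f(L/D)V²/2g = 3.263 m
Pipe 2: V = 1.184 m/s, Re = 8.78×10^5, ε/D = 7.09×10^-5, f = 0.01304, h_2 = f(L/D)V²/2g = 2.316 m
Pipe 3: V = 1.660 m/s, Re = 1.04×10^6, ε/D = 2.40×10^-4, f = 0.01500, h_3 = f(L/D)V²/2g = 1.087 m
Series → Q common, losses add: H = Σh = 6.666 m

H ≈ 6.67 m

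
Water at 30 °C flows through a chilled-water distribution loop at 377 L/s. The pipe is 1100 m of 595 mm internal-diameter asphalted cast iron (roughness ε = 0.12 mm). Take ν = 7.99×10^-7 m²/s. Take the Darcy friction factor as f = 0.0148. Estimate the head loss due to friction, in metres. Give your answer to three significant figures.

h_f ≈ 2.56 m

V = 4Q/(πD²) = 4·0.377/(π·0.595²) = 1.356 m/s
h_f = f(L/D)V²/(2g) = 0.01480·(1100/0.595)·1.356²/(2·9.81) = 2.564 m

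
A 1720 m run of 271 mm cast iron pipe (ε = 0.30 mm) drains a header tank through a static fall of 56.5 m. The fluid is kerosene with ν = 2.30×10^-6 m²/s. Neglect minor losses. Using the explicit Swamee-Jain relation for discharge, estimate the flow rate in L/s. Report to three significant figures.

Swamee-Jain (Type II): Q = -0.965·√(gD⁵h_f/L)·ln[ε/(3.7D) + √(3.17ν²L/(gD³h_f))]
√(gD⁵h_f/L) = √(9.81·0.271⁵·56.5/1720) = 0.02170
ε/(3.7D) = 2.99×10^-4; √(3.17ν²L/(gD³h_f)) = 5.11×10^-5
Q = -0.965·0.02170·ln(3.503×10^-4) = 0.1666 m³/s
Check: V = 2.89 m/s, Re = 3.40×10^5, f = 0.02107, h_f = 56.9 m ≈ 56.5 m ✓

Q ≈ 167 L/s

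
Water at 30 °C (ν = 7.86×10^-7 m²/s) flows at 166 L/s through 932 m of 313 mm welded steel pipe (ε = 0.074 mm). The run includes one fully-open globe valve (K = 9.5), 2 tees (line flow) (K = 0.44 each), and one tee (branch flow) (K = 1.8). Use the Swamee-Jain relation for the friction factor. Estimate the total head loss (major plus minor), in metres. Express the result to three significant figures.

H_L ≈ 13.7 m

V = 4Q/(πD²) = 2.157 m/s; V²/2g = 0.2372 m
Re = 8.59×10^5, ε/D = 2.36×10^-4 → f = 0.01528 (Swamee-Jain)
Major: h_f = f(L/D)·V²/2g = 0.01528·2978·0.2372 = 10.79 m
Minor: ΣK = 12.2; h_m = ΣK·V²/2g = 2.889 m
Total H_L = 10.79 + 2.889 = 13.68 m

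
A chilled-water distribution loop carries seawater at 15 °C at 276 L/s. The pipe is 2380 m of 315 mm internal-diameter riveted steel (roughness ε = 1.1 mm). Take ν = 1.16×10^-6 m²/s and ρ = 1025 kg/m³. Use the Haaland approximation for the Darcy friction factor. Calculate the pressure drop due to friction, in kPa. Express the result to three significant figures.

V = 4Q/(πD²) = 4·0.276/(π·0.315²) = 3.542 m/s
Re = VD/ν = 3.542·0.315/1.16×10^-6 = 9.62×10^5 → turbulent
ε/D = 1.1/315 = 0.00349
Haaland: f = 0.02749
h_f = f(L/D)V²/(2g) = 0.02749·(2380/0.315)·3.542²/(2·9.81) = 132.8 m
Δp = ρg·h_f = 1025·9.81·132.8 = 1335 kPa

Δp ≈ 1340 kPa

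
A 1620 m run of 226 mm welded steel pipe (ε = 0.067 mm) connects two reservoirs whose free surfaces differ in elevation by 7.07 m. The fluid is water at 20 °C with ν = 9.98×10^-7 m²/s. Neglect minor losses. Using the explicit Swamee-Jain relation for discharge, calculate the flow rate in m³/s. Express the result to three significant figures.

Q ≈ 0.0424 m³/s

Swamee-Jain (Type II): Q = -0.965·√(gD⁵h_f/L)·ln[ε/(3.7D) + √(3.17ν²L/(gD³h_f))]
√(gD⁵h_f/L) = √(9.81·0.226⁵·7.07/1620) = 0.005024
ε/(3.7D) = 8.01×10^-5; √(3.17ν²L/(gD³h_f)) = 7.99×10^-5
Q = -0.965·0.005024·ln(1.601×10^-4) = 0.04237 m³/s
Check: V = 1.06 m/s, Re = 2.39×10^5, f = 0.01742, h_f = 7.10 m ≈ 7.07 m ✓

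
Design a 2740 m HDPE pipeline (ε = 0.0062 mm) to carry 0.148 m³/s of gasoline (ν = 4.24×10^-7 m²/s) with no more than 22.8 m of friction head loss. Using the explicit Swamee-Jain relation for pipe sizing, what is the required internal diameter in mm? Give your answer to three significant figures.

Swamee-Jain (Type III): D = 0.66·[ε^1.25·(LQ²/(gh_f))^4.75 + ν·Q^9.4·(L/(gh_f))^5.2]^0.04
LQ²/(gh_f) = 0.2683; L/(gh_f) = 12.25
Term 1 = ε^1.25·(…)^4.75 = 5.98×10^-10; Term 2 = ν·Q^9.4·(…)^5.2 = 3.06×10^-9
D = 0.66·(5.98×10^-10 + 3.06×10^-9)^0.04 = 0.3035 m = 303 mm
Check: V = 2.05 m/s, Re = 1.46×10^6, f = 0.01150, h_f = 22.2 m ≈ 22.8 m ✓

D ≈ 303 mm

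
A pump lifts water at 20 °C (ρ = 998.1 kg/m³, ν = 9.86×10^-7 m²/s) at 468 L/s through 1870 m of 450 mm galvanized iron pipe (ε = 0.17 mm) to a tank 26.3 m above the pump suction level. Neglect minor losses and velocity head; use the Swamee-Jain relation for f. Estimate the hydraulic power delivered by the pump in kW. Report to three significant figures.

P_hyd ≈ 257 kW

V = 4Q/(πD²) = 2.943 m/s; Re = 1.34×10^6; ε/D = 3.78×10^-4; f = 0.01625
h_f = f(L/D)V²/2g = 29.80 m
Total head H = z + h_f = 26.3 + 29.80 = 56.10 m
P_hyd = ρgQH = 998.1·9.81·0.468·56.10 = 257.1 kW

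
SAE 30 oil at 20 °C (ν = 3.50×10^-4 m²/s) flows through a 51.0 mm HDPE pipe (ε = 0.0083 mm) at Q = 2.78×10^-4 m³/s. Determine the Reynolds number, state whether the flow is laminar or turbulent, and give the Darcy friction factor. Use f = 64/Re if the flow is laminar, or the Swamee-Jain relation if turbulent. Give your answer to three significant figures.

V = 4Q/(πD²) = 0.1361 m/s
Re = VD/ν = 0.1361·0.0510/3.50×10^-4 = 19.8
Re < 2300 → laminar → f = 64/Re = 3.227

Re ≈ 19.8; laminar; f = 64/Re ≈ 3.23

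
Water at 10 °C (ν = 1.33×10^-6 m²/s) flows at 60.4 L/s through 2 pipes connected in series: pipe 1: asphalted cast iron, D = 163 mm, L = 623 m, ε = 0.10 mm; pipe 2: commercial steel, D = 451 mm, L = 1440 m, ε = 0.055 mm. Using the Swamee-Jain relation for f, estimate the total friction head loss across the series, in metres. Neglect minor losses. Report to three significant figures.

Pipe 1: V = 2.894 m/s, Re = 3.55×10^5, ε/D = 6.13×10^-4, f = 0.01877, h_1 = f(L/D)V²/2g = 30.63 m
Pipe 2: V = 0.3781 m/s, Re = 1.28×10^5, ε/D = 1.22×10^-4, f = 0.01778, h_2 = f(L/D)V²/2g = 0.4137 m
Series → Q common, losses add: H = Σh = 31.04 m

H ≈ 31.0 m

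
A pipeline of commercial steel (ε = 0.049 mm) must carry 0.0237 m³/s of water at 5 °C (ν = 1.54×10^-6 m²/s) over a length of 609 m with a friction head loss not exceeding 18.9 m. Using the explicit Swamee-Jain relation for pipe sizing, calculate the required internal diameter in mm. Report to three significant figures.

D ≈ 125 mm

Swamee-Jain (Type III): D = 0.66·[ε^1.25·(LQ²/(gh_f))^4.75 + ν·Q^9.4·(L/(gh_f))^5.2]^0.04
LQ²/(gh_f) = 0.001845; L/(gh_f) = 3.285
Term 1 = ε^1.25·(…)^4.75 = 4.23×10^-19; Term 2 = ν·Q^9.4·(…)^5.2 = 3.94×10^-19
D = 0.66·(4.23×10^-19 + 3.94×10^-19)^0.04 = 0.1247 m = 125 mm
Check: V = 1.94 m/s, Re = 1.57×10^5, f = 0.01883, h_f = 17.6 m ≈ 18.9 m ✓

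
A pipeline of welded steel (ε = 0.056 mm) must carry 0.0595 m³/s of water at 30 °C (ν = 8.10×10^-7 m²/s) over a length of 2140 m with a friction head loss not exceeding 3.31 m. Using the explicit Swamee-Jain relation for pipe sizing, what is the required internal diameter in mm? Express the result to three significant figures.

Swamee-Jain (Type III): D = 0.66·[ε^1.25·(LQ²/(gh_f))^4.75 + ν·Q^9.4·(L/(gh_f))^5.2]^0.04
LQ²/(gh_f) = 0.2333; L/(gh_f) = 65.90
Term 1 = ε^1.25·(…)^4.75 = 4.82×10^-9; Term 2 = ν·Q^9.4·(…)^5.2 = 7.04×10^-9
D = 0.66·(4.82×10^-9 + 7.04×10^-9)^0.04 = 0.3181 m = 318 mm
Check: V = 0.749 m/s, Re = 2.94×10^5, f = 0.01615, h_f = 3.11 m ≈ 3.31 m ✓

D ≈ 318 mm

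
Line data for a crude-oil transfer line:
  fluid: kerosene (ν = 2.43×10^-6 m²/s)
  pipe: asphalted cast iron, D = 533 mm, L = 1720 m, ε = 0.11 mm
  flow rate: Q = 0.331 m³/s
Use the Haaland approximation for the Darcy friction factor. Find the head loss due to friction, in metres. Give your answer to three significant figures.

V = 4Q/(πD²) = 4·0.331/(π·0.533²) = 1.483 m/s
Re = VD/ν = 1.483·0.533/2.43×10^-6 = 3.25×10^5 → turbulent
ε/D = 0.11/533 = 2.06×10^-4
Haaland: f = 0.01597
h_f = f(L/D)V²/(2g) = 0.01597·(1720/0.533)·1.483²/(2·9.81) = 5.782 m

h_f ≈ 5.78 m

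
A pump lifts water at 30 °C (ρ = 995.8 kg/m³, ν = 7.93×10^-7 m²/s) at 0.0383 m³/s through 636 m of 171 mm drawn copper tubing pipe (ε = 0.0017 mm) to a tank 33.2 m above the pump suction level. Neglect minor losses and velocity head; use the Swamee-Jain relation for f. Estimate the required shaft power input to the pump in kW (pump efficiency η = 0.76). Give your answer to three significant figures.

V = 4Q/(πD²) = 1.668 m/s; Re = 3.60×10^5; ε/D = 9.94×10^-6; f = 0.01403
h_f = f(L/D)V²/2g = 7.396 m
Total head H = z + h_f = 33.2 + 7.396 = 40.60 m
P_hyd = ρgQH = 995.8·9.81·0.0383·40.60 = 15.19 kW
P_shaft = P_hyd/η = 15.19/0.76 = 19.99 kW

P_shaft ≈ 20.0 kW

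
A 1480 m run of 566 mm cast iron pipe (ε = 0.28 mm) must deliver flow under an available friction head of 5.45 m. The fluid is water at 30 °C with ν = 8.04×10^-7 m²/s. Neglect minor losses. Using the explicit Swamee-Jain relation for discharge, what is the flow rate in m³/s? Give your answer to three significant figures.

Q ≈ 0.389 m³/s

Swamee-Jain (Type II): Q = -0.965·√(gD⁵h_f/L)·ln[ε/(3.7D) + √(3.17ν²L/(gD³h_f))]
√(gD⁵h_f/L) = √(9.81·0.566⁵·5.45/1480) = 0.04581
ε/(3.7D) = 1.34×10^-4; √(3.17ν²L/(gD³h_f)) = 1.77×10^-5
Q = -0.965·0.04581·ln(1.514×10^-4) = 0.3888 m³/s
Check: V = 1.55 m/s, Re = 1.09×10^6, f = 0.01722, h_f = 5.48 m ≈ 5.45 m ✓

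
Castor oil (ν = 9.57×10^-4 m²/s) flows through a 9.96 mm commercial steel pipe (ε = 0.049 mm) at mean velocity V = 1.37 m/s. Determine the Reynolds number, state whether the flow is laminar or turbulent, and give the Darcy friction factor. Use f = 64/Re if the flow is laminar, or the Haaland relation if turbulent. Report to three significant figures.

Re ≈ 14.3; laminar; f = 64/Re ≈ 4.49

Re = VD/ν = 1.370·0.00996/9.57×10^-4 = 14.3
Re < 2300 → laminar → f = 64/Re = 4.489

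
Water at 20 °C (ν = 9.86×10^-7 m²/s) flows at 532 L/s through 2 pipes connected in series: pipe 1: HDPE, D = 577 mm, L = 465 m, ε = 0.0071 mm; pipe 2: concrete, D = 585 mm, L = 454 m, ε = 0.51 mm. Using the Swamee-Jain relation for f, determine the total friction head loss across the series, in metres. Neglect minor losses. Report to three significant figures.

H ≈ 4.97 m

Pipe 1: V = 2.035 m/s, Re = 1.19×10^6, ε/D = 1.23×10^-5, f = 0.01161, h_1 = f(L/D)V²/2g = 1.973 m
Pipe 2: V = 1.979 m/s, Re = 1.17×10^6, ε/D = 8.72×10^-4, f = 0.01937, h_2 = f(L/D)V²/2g = 3.001 m
Series → Q common, losses add: H = Σh = 4.975 m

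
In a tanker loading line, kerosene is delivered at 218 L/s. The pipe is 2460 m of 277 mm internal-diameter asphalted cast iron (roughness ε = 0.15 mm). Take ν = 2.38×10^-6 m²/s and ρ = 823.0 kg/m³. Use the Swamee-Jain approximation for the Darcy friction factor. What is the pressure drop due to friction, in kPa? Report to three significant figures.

V = 4Q/(πD²) = 4·0.218/(π·0.277²) = 3.617 m/s
Re = VD/ν = 3.617·0.277/2.38×10^-6 = 4.21×10^5 → turbulent
ε/D = 0.15/277 = 5.42×10^-4
Swamee-Jain: f = 0.01819
h_f = f(L/D)V²/(2g) = 0.01819·(2460/0.277)·3.617²/(2·9.81) = 107.7 m
Δp = ρg·h_f = 823.0·9.81·107.7 = 869.8 kPa

Δp ≈ 870 kPa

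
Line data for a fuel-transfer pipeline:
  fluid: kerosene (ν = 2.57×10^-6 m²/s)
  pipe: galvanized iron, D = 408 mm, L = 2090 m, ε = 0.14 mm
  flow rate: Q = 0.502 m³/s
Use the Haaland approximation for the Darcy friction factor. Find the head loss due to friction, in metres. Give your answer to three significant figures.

V = 4Q/(πD²) = 4·0.502/(π·0.408²) = 3.840 m/s
Re = VD/ν = 3.840·0.408/2.57×10^-6 = 6.10×10^5 → turbulent
ε/D = 0.14/408 = 3.43×10^-4
Haaland: f = 0.01631
h_f = f(L/D)V²/(2g) = 0.01631·(2090/0.408)·3.840²/(2·9.81) = 62.80 m

h_f ≈ 62.8 m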